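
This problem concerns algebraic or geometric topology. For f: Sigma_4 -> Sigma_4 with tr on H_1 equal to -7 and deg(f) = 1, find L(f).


L(f) = tr(f_0*) - tr(f_1*) + tr(f_2*).
= 1 - (-7) + (1)
= 9

9


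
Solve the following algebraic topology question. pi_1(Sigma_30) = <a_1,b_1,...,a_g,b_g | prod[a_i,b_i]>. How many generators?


Standard presentation: pi_1(Sigma_g) = <a_1,b_1,...,a_g,b_g | [a_1,b_1]...[a_g,b_g] = 1>.
Number of generators = 2g = 2*30 = 60

60


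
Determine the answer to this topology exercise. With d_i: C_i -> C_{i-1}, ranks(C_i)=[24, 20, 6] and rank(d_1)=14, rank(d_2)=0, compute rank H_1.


rank H_k = rank(ker d_k) - rank(im d_{k+1}).
rank(ker d_1) = rank(C_1) - rank(d_1) = 20 - 14 = 6.
rank(im d_{1+1}) = 0.
rank H_1 = 6 - 0 = 6

6


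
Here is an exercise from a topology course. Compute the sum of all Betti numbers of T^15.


b_k(T^15) = C(15,k), so the sum over k is sum_k C(15,k) = 2^15.
Total = 2^15 = 32768

32768


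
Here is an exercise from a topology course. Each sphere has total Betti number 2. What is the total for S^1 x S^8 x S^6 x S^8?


Total Betti number is multiplicative under products.
Each S^d (d>=1) has total Betti number 2.
There are 4 sphere factors.
Total = 2^4 = 16

16


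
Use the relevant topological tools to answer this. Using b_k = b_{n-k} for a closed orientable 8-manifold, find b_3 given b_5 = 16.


Poincare duality for closed orientable n-manifolds: b_k = b_{n-k}.
Here n = 8, so b_3 = b_5 = 16

16


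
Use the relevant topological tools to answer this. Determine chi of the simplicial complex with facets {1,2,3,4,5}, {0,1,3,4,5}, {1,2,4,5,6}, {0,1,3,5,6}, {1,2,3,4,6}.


Enumerate all faces; f-vector: f_0=7, f_1=20, f_2=29, f_3=20, f_4=5.
chi = sum (-1)^k f_k = 1

1


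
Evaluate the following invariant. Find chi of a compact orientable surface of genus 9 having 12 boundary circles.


For a compact orientable surface with genus g and b boundary components: chi = 2 - 2g - b.
chi = 2 - 2*9 - 12 = 2 - 18 - 12 = -28

-28


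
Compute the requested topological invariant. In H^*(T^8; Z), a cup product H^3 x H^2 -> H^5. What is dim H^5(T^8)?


Cup product: H^p x H^q -> H^{p+q}; here p+q = 3+2 = 5.
rank H^k(T^n) = C(n,k).
C(8,5) = 56

56


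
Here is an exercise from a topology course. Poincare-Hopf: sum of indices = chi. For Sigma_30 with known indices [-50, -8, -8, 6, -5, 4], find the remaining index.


Poincare-Hopf: sum of indices = chi(M).
chi(Sigma_30) = 2 - 2*30 = -58.
Sum of known indices = -61.
x = chi - (sum known) = -58 - (-61) = 3

3


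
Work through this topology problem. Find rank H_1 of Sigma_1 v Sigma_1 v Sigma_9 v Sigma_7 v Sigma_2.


For a wedge X v Y: reduced H_k(X v Y) = H_k(X) + H_k(Y).
Each Sigma_g contributes b_1 = 2g.
b_1 = 2 + 2 + 18 + 14 + 4 = 40

40


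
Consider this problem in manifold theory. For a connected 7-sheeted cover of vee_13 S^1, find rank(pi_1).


Nielsen-Schreier: an index-n subgroup of F_r is free of rank 1 + n(r-1).
Equivalently: chi(cover) = n*chi(base); chi(vee_r S^1) = 1 - 13 = -12.
chi(E) = 7*(-12) = -84; rank = 1 - chi(E) = 1 - (-84) = 85.
rank = 1 + 7*(13-1) = 1 + 84 = 85

85


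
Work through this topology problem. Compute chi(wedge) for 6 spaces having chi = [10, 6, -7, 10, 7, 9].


chi(A v B) = chi(A) + chi(B) - 1 (one point identified).
For 6 spaces: chi = (sum chi_i) - (6 - 1).
sum = 35; chi = 35 - 5 = 30

30


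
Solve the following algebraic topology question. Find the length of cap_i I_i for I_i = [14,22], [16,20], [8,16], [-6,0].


Intersection = [max(a_i), min(b_i)] = [16, 0].
Since 16 > 0, the intersection is empty.
Length = 0

0


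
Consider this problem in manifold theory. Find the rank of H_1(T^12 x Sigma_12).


pi_1(A x B) = pi_1(A) x pi_1(B); rank of abelianization = b_1.
b_1(T^12) = 12, b_1(Sigma_12) = 2*12 = 24.
b_1(product) = 12 + 24 = 36

36


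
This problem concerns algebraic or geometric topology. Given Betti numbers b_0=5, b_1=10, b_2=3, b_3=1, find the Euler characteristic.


chi = sum_k (-1)^k b_k.
= (5) + (-10) + (3) + (-1)
= -3

-3


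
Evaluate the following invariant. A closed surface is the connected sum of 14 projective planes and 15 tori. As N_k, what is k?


Since a >= 1, the sum is non-orientable; each T^2 can be replaced by RP^2 # RP^2 (since T^2#RP^2 = 3RP^2).
Total crosscaps k = 14 + 2*15 = 44.
Check via chi: chi = 14*1 + 15*0 - (14+15-1)*2 = -42 = 2 - k = -42. Consistent.

44


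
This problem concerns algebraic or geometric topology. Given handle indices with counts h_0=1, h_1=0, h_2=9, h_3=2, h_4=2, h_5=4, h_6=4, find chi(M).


Handles of index k contribute (-1)^k to chi (same as CW cells).
chi = (1) + (0) + (9) + (-2) + (2) + (-4) + (4) = 10

10


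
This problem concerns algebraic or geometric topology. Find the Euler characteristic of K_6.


K_6: V = 6, E = C(6,2) = 15.
chi = V - E = 6 - 15 = -9

-9


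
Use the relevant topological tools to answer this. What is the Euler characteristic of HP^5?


HP^5 has one cell in each dimension 0, 4, ..., 4*5 (5+1 cells, all even-dim).
chi = 5 + 1 = 6

6


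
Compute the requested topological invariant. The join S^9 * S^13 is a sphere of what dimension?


Join of spheres: S^m * S^n = S^{m+n+1}.
dim = 9 + 13 + 1 = 23

23


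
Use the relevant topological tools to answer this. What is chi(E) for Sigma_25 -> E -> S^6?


chi(S^6) = 2 (n even), chi(Sigma_25) = 2 - 2*25 = -48.
chi(E) = 2 * (-48) = -96

-96


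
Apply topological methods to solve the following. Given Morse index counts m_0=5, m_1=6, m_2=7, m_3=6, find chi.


Morse theory: chi(M) = sum_k (-1)^k m_k where m_k = #(index-k critical points).
= (5) + (-6) + (7) + (-6) = 0

0


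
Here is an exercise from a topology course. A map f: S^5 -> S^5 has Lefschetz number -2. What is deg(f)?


L(f) = 1 + (-1)^5 deg(f) on S^5.
-2 = 1 + (-1)^5 * deg(f)
(-1)^5 * deg(f) = -3
deg(f) = 3

3


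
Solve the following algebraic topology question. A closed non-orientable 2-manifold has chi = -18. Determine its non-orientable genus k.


chi = 2 - k for closed non-orientable surfaces with k crosscaps.
-18 = 2 - k
k = 2 - (-18) = 20

20


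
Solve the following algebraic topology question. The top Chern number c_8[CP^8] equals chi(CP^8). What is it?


For any closed oriented manifold, <e(TM),[M]> = chi(M).
chi(CP^8) = 8+1 = 9

9


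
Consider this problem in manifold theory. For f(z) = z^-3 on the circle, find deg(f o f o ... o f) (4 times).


deg(f) = -3. Degree is multiplicative: deg(f^4) = (deg f)^4.
deg(f^4) = (-3)^4 = 81

81


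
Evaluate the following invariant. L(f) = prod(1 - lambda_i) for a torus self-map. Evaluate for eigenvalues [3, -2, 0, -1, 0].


For a torus self-map: L(f) = det(I - A) where A acts on H_1.
L(f) = (1-3) * (1--2) * (1-0) * (1--1) * (1-0) = -2 * 3 * 1 * 2 * 1 = -12

-12


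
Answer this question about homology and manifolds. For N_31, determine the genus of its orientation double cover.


chi(N_31) = 2 - 31 = -29.
Double cover: chi(Sigma_g) = 2 * chi(N_31) = 2*(-29) = -58.
2 - 2g = -58, so g = (2 - (-58))/2 = 60/2 = 30

30


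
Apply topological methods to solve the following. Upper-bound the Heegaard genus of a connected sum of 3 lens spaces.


Heegaard genus satisfies g(A#B) <= g(A) + g(B).
Each lens space has g = 1.
Upper bound: 3 * 1 = 3

3


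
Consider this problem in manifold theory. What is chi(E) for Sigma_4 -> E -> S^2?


chi(S^2) = 2 (n even), chi(Sigma_4) = 2 - 2*4 = -6.
chi(E) = 2 * (-6) = -12

-12


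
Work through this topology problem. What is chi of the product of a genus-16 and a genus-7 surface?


chi(Sigma_16) = 2 - 2*16 = -30
chi(Sigma_7) = 2 - 2*7 = -12
chi(product) = (-30) * (-12) = 360

360


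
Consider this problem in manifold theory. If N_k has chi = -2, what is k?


chi = 2 - k for closed non-orientable surfaces with k crosscaps.
-2 = 2 - k
k = 2 - (-2) = 4

4


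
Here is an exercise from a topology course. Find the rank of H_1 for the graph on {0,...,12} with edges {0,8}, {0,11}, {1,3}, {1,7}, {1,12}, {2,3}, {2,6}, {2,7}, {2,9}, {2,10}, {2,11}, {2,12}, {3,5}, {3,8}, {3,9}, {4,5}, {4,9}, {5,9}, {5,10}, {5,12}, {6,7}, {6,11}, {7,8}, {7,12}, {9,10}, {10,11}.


b_1 = E - V + (number of components).
E = 26, V = 13, components = 1.
b_1 = 26 - 13 + 1 = 14

14


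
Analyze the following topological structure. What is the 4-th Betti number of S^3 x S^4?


Each S^d has Poincare polynomial 1 + t^d.
The product S^3 x S^4 has Poincare polynomial prod(1+t^d_i).
Expanding: b_0=1, b_3=1, b_4=1, b_7=1.
b_4 = 1

1


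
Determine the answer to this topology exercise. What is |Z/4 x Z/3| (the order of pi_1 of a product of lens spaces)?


pi_1(X x Y) = pi_1(X) x pi_1(Y).
pi_1(L(4,1)) = Z/4, pi_1(L(3,1)) = Z/3.
|Z/4 x Z/3| = 4 * 3 = 12

12


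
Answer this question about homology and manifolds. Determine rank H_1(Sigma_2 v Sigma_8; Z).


For a wedge: H_1(A v B) = H_1(A) + H_1(B).
b_1(Sigma_2) = 4, b_1(Sigma_8) = 16.
b_1 = 4 + 16 = 20

20


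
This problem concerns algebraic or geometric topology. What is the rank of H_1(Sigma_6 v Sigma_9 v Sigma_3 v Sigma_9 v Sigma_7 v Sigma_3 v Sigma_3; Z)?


For a wedge X v Y: reduced H_k(X v Y) = H_k(X) + H_k(Y).
Each Sigma_g contributes b_1 = 2g.
b_1 = 12 + 18 + 6 + 18 + 14 + 6 + 6 = 80

80


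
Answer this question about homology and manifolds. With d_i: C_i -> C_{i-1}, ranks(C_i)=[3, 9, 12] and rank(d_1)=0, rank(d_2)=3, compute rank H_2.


rank H_k = rank(ker d_k) - rank(im d_{k+1}).
rank(ker d_2) = rank(C_2) - rank(d_2) = 12 - 3 = 9.
rank(im d_{2+1}) = 0.
rank H_2 = 9 - 0 = 9

9


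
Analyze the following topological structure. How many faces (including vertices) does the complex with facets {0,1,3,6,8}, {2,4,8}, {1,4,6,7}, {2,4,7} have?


Each maximal simplex on m vertices has 2^m - 1 nonempty faces.
Take the union (dedupe shared faces).
Total distinct faces = 50

50


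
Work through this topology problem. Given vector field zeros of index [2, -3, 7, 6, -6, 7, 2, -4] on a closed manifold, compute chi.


Poincare-Hopf: chi(M) = sum of indices of zeros.
chi = (2) + (-3) + (7) + (6) + (-6) + (7) + (2) + (-4) = 11

11


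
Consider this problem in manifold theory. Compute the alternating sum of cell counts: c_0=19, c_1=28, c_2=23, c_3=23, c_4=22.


chi = sum_k (-1)^k c_k.
= (-1)^0*19 + (-1)^1*28 + (-1)^2*23 + (-1)^3*23 + (-1)^4*22
= (19) + (-28) + (23) + (-23) + (22)
= 13

13


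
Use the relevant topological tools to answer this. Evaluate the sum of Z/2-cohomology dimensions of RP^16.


H^k(RP^16; Z/2) = Z/2 for each 0 <= k <= 16.
Total dimension = 16 + 1 = 17

17


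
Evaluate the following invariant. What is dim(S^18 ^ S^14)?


S^m ^ S^n = S^{m+n}.
k = 18 + 14 = 32

32


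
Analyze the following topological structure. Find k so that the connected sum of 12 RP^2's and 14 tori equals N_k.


Since a >= 1, the sum is non-orientable; each T^2 can be replaced by RP^2 # RP^2 (since T^2#RP^2 = 3RP^2).
Total crosscaps k = 12 + 2*14 = 40.
Check via chi: chi = 12*1 + 14*0 - (12+14-1)*2 = -38 = 2 - k = -38. Consistent.

40


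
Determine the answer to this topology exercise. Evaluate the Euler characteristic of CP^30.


CP^30 has one cell in each even dimension 0, 2, ..., 2*30 (30+1 cells total).
All cells are even-dimensional, so chi = number of cells.
chi = 30 + 1 = 31

31


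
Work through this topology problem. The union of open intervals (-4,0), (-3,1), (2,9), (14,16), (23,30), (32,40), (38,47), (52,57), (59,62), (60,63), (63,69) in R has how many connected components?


Sort and merge overlapping open intervals.
Merged: (-4,1), (2,9), (14,16), (23,30), (32,47), (52,57), (59,63), (63,69).
Number of components = 8

8


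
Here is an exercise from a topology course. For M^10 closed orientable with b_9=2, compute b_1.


Poincare duality for closed orientable n-manifolds: b_k = b_{n-k}.
Here n = 10, so b_1 = b_9 = 2

2


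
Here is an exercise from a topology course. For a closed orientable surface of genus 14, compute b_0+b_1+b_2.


For Sigma_14: b_0 = 1, b_1 = 2g = 28, b_2 = 1.
Total = 1 + 28 + 1 = 30

30


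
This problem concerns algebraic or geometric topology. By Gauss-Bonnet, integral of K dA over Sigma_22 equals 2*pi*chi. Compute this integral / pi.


Gauss-Bonnet: integral K dA = 2*pi*chi(M).
chi(Sigma_22) = 2 - 2*22 = -42.
(integral K dA)/pi = 2*chi = 2*(-42) = -84

-84


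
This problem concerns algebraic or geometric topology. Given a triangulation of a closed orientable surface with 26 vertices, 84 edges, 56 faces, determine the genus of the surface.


chi = V - E + F = 26 - 84 + 56 = -2
For orientable closed surface: chi = 2 - 2g, so g = (2 - chi)/2.
g = (2 - (-2)) / 2 = 4 / 2 = 2

2


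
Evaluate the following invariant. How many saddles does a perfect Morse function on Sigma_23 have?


A perfect Morse function has m_k = b_k.
For Sigma_23: b_0=1, b_1=2g=46, b_2=1.
Saddles m_1 = 2g = 46

46


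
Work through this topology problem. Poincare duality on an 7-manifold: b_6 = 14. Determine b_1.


Poincare duality for closed orientable n-manifolds: b_k = b_{n-k}.
Here n = 7, so b_1 = b_6 = 14

14


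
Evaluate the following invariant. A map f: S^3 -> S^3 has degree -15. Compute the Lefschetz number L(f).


On S^3: L(f) = tr(f_0*) + (-1)^3 tr(f_3*) = 1 + (-1)^3 * deg(f).
L(f) = 1 + (-1)^3 * -15 = 1 + 15 = 16

16


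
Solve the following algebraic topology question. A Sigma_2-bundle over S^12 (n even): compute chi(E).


chi(S^12) = 2 (n even), chi(Sigma_2) = 2 - 2*2 = -2.
chi(E) = 2 * (-2) = -4

-4


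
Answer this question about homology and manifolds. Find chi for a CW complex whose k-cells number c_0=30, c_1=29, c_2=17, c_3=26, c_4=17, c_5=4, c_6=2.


chi = sum_k (-1)^k c_k.
= (-1)^0*30 + (-1)^1*29 + (-1)^2*17 + (-1)^3*26 + (-1)^4*17 + (-1)^5*4 + (-1)^6*2
= (30) + (-29) + (17) + (-26) + (17) + (-4) + (2)
= 7

7


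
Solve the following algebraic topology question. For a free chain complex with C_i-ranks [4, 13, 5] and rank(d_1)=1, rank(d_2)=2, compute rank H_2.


rank H_k = rank(ker d_k) - rank(im d_{k+1}).
rank(ker d_2) = rank(C_2) - rank(d_2) = 5 - 2 = 3.
rank(im d_{2+1}) = 0.
rank H_2 = 3 - 0 = 3

3


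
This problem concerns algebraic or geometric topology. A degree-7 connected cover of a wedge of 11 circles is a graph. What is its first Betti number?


Nielsen-Schreier: an index-n subgroup of F_r is free of rank 1 + n(r-1).
Equivalently: chi(cover) = n*chi(base); chi(vee_r S^1) = 1 - 11 = -10.
chi(E) = 7*(-10) = -70; rank = 1 - chi(E) = 1 - (-70) = 71.
rank = 1 + 7*(11-1) = 1 + 70 = 71

71


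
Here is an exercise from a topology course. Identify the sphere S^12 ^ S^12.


S^m ^ S^n = S^{m+n}.
k = 12 + 12 = 24

24


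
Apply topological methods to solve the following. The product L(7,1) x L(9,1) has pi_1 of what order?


pi_1(X x Y) = pi_1(X) x pi_1(Y).
pi_1(L(7,1)) = Z/7, pi_1(L(9,1)) = Z/9.
|Z/7 x Z/9| = 7 * 9 = 63

63


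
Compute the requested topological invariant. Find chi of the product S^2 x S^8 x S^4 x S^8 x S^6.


chi is multiplicative: chi(X x Y) = chi(X) chi(Y).
Each even-dim sphere has chi = 2. There are 5 factors.
chi = 2^5 = 32

32


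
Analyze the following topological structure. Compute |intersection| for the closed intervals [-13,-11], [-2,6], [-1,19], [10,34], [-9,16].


Intersection = [max(a_i), min(b_i)] = [10, -11].
Since 10 > -11, the intersection is empty.
Length = 0

0


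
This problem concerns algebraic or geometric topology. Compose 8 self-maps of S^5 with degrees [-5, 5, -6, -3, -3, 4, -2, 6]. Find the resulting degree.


Degree is multiplicative: deg(composition) = product of degrees.
= (-5) * (5) * (-6) * (-3) * (-3) * (4) * (-2) * (6) = -64800

-64800


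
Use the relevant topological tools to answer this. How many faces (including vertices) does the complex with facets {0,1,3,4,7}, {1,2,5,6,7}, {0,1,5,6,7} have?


Each maximal simplex on m vertices has 2^m - 1 nonempty faces.
Take the union (dedupe shared faces).
Total distinct faces = 71

71


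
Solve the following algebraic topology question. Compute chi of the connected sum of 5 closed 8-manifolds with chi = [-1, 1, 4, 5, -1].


For n-manifolds: chi(A#B) = chi(A) + chi(B) - chi(S^8).
chi(S^8) = 1 + (-1)^8 = 2.
chi(#) = (sum chi_i) - (5-1)*chi(S^8) = 8 - 4*2 = 0

0


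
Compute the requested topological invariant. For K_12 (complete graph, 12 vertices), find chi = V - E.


K_12: V = 12, E = C(12,2) = 66.
chi = V - E = 12 - 66 = -54

-54


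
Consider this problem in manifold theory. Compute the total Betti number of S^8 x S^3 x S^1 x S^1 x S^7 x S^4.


Total Betti number is multiplicative under products.
Each S^d (d>=1) has total Betti number 2.
There are 6 sphere factors.
Total = 2^6 = 64

64


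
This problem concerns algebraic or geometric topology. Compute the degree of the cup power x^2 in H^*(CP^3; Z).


|x| = 2 in H^*(CP^n).
|x^2| = 2 * |x| = 2 * 2 = 4

4


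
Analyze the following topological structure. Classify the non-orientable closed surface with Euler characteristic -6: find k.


chi = 2 - k for closed non-orientable surfaces with k crosscaps.
-6 = 2 - k
k = 2 - (-6) = 8

8


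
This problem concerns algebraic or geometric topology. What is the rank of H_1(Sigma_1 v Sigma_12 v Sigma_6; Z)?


For a wedge X v Y: reduced H_k(X v Y) = H_k(X) + H_k(Y).
Each Sigma_g contributes b_1 = 2g.
b_1 = 2 + 24 + 12 = 38

38


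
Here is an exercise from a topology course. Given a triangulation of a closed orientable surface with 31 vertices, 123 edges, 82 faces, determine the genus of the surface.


chi = V - E + F = 31 - 123 + 82 = -10
For orientable closed surface: chi = 2 - 2g, so g = (2 - chi)/2.
g = (2 - (-10)) / 2 = 12 / 2 = 6

6


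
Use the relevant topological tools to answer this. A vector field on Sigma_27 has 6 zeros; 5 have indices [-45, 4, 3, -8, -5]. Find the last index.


Poincare-Hopf: sum of indices = chi(M).
chi(Sigma_27) = 2 - 2*27 = -52.
Sum of known indices = -51.
x = chi - (sum known) = -52 - (-51) = -1

-1


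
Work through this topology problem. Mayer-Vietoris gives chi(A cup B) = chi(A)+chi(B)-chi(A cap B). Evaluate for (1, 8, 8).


chi(A cup B) = chi(A) + chi(B) - chi(A cap B)
= 1 + (8) - (8)
= 1

1


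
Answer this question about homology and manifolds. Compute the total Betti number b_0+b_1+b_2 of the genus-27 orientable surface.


For Sigma_27: b_0 = 1, b_1 = 2g = 54, b_2 = 1.
Total = 1 + 54 + 1 = 56

56


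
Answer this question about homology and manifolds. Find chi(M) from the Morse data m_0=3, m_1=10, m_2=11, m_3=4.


Morse theory: chi(M) = sum_k (-1)^k m_k where m_k = #(index-k critical points).
= (3) + (-10) + (11) + (-4) = 0

0


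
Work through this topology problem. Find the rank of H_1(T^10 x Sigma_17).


pi_1(A x B) = pi_1(A) x pi_1(B); rank of abelianization = b_1.
b_1(T^10) = 10, b_1(Sigma_17) = 2*17 = 34.
b_1(product) = 10 + 34 = 44

44


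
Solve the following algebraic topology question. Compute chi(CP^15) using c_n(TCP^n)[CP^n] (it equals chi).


For any closed oriented manifold, <e(TM),[M]> = chi(M).
chi(CP^15) = 15+1 = 16

16


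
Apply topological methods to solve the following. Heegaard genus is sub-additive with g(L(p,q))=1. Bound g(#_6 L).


Heegaard genus satisfies g(A#B) <= g(A) + g(B).
Each lens space has g = 1.
Upper bound: 6 * 1 = 6

6


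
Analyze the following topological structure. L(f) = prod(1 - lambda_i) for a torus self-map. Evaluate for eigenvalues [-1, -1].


For a torus self-map: L(f) = det(I - A) where A acts on H_1.
L(f) = (1--1) * (1--1) = 2 * 2 = 4

4


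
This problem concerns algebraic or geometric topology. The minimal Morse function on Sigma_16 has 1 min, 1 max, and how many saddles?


A perfect Morse function has m_k = b_k.
For Sigma_16: b_0=1, b_1=2g=32, b_2=1.
Saddles m_1 = 2g = 32

32


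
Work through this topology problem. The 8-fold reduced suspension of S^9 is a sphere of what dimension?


Each suspension raises dimension by 1: Sigma S^n = S^{n+1}.
Sigma^8 S^9 = S^{9+8} = S^17

17


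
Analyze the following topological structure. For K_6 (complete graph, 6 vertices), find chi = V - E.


K_6: V = 6, E = C(6,2) = 15.
chi = V - E = 6 - 15 = -9

-9


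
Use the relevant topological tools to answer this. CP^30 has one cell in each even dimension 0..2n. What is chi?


CP^30 has one cell in each even dimension 0, 2, ..., 2*30 (30+1 cells total).
All cells are even-dimensional, so chi = number of cells.
chi = 30 + 1 = 31

31


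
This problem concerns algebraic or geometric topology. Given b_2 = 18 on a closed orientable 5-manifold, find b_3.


Poincare duality for closed orientable n-manifolds: b_k = b_{n-k}.
Here n = 5, so b_3 = b_2 = 18

18


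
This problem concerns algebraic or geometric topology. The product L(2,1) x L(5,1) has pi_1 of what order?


pi_1(X x Y) = pi_1(X) x pi_1(Y).
pi_1(L(2,1)) = Z/2, pi_1(L(5,1)) = Z/5.
|Z/2 x Z/5| = 2 * 5 = 10

10


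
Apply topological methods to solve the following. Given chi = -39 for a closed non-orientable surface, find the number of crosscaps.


chi = 2 - k for closed non-orientable surfaces with k crosscaps.
-39 = 2 - k
k = 2 - (-39) = 41

41


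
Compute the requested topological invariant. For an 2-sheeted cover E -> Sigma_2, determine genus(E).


For an n-sheeted cover: chi(E) = n * chi(B).
chi(Sigma_2) = 2 - 2*2 = -2.
chi(E) = 2 * (-2) = -4.
genus(E) = (2 - chi(E))/2 = (2 - (-4))/2 = 6/2 = 3

3


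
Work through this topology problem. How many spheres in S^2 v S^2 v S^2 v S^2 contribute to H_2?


For a wedge of spheres, H_k (k>0) is free on one generator per sphere of dimension k.
Spheres of dimension 2: count = 4.
b_2 = 4

4


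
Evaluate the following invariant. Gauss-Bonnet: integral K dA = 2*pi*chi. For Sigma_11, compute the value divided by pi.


Gauss-Bonnet: integral K dA = 2*pi*chi(M).
chi(Sigma_11) = 2 - 2*11 = -20.
(integral K dA)/pi = 2*chi = 2*(-20) = -40

-40


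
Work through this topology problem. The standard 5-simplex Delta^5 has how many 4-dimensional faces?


Delta^5 has 5+1 vertices. A 4-face is a choice of 4+1 vertices.
f_4 = C(5+1, 4+1) = C(6,5) = 6

6


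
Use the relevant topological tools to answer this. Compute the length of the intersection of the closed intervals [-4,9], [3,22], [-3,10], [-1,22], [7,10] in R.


Intersection = [max(a_i), min(b_i)] = [7, 9].
Length = 9 - 7 = 2

2


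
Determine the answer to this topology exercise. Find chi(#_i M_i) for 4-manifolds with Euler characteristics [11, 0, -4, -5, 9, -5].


For n-manifolds: chi(A#B) = chi(A) + chi(B) - chi(S^4).
chi(S^4) = 1 + (-1)^4 = 2.
chi(#) = (sum chi_i) - (6-1)*chi(S^4) = 6 - 5*2 = -4

-4


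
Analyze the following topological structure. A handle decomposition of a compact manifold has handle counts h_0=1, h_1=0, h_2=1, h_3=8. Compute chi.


Handles of index k contribute (-1)^k to chi (same as CW cells).
chi = (1) + (0) + (1) + (-8) = -6

-6


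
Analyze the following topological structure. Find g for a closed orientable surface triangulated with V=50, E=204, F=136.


chi = V - E + F = 50 - 204 + 136 = -18
For orientable closed surface: chi = 2 - 2g, so g = (2 - chi)/2.
g = (2 - (-18)) / 2 = 20 / 2 = 10

10


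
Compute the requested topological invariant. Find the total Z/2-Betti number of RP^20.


H^k(RP^20; Z/2) = Z/2 for each 0 <= k <= 20.
Total dimension = 20 + 1 = 21

21


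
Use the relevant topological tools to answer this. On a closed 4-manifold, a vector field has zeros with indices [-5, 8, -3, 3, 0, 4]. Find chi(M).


Poincare-Hopf: chi(M) = sum of indices of zeros.
chi = (-5) + (8) + (-3) + (3) + (0) + (4) = 7

7


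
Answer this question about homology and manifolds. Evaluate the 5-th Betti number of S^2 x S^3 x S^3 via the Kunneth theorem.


Each S^d has Poincare polynomial 1 + t^d.
The product S^2 x S^3 x S^3 has Poincare polynomial prod(1+t^d_i).
Expanding: b_0=1, b_2=1, b_3=2, b_5=2, b_6=1, b_8=1.
b_5 = 2

2


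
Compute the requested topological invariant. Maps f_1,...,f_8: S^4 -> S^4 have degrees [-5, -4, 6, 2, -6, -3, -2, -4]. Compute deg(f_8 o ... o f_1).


Degree is multiplicative: deg(composition) = product of degrees.
= (-5) * (-4) * (6) * (2) * (-6) * (-3) * (-2) * (-4) = 34560

34560


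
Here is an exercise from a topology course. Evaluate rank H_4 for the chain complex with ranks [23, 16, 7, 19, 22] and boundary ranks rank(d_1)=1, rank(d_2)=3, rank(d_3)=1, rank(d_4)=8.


rank H_k = rank(ker d_k) - rank(im d_{k+1}).
rank(ker d_4) = rank(C_4) - rank(d_4) = 22 - 8 = 14.
rank(im d_{4+1}) = 0.
rank H_4 = 14 - 0 = 14

14


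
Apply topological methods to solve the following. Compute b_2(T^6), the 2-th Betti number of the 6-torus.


By the Kunneth formula, b_k(T^n) = C(n,k).
b_2(T^6) = C(6,2).
C(6,2) = 6!/(2!*4!) = 15

15


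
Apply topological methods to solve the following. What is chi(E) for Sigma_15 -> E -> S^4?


chi(S^4) = 2 (n even), chi(Sigma_15) = 2 - 2*15 = -28.
chi(E) = 2 * (-28) = -56

-56


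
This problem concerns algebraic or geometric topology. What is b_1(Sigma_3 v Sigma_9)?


For a wedge: H_1(A v B) = H_1(A) + H_1(B).
b_1(Sigma_3) = 6, b_1(Sigma_9) = 18.
b_1 = 6 + 18 = 24

24


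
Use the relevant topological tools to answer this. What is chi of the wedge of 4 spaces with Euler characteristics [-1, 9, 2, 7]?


chi(A v B) = chi(A) + chi(B) - 1 (one point identified).
For 4 spaces: chi = (sum chi_i) - (4 - 1).
sum = 17; chi = 17 - 3 = 14

14


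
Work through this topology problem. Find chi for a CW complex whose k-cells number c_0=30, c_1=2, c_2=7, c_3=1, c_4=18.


chi = sum_k (-1)^k c_k.
= (-1)^0*30 + (-1)^1*2 + (-1)^2*7 + (-1)^3*1 + (-1)^4*18
= (30) + (-2) + (7) + (-1) + (18)
= 52

52


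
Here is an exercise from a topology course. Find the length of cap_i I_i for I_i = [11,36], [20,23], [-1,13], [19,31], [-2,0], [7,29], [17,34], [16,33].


Intersection = [max(a_i), min(b_i)] = [20, 0].
Since 20 > 0, the intersection is empty.
Length = 0

0


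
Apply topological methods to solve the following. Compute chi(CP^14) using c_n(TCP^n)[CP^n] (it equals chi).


For any closed oriented manifold, <e(TM),[M]> = chi(M).
chi(CP^14) = 14+1 = 15

15


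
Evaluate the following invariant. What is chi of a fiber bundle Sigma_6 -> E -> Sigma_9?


For a fiber bundle F -> E -> B (with CW structure): chi(E) = chi(B) * chi(F).
chi(Sigma_9) = -16, chi(Sigma_6) = -10.
chi(E) = (-16) * (-10) = 160

160


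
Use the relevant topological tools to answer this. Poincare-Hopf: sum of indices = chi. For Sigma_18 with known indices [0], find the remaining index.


Poincare-Hopf: sum of indices = chi(M).
chi(Sigma_18) = 2 - 2*18 = -34.
Sum of known indices = 0.
x = chi - (sum known) = -34 - (0) = -34

-34


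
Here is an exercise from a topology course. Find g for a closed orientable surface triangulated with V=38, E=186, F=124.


chi = V - E + F = 38 - 186 + 124 = -24
For orientable closed surface: chi = 2 - 2g, so g = (2 - chi)/2.
g = (2 - (-24)) / 2 = 26 / 2 = 13

13


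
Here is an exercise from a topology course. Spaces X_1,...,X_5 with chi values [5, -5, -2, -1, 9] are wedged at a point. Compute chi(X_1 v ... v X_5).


chi(A v B) = chi(A) + chi(B) - 1 (one point identified).
For 5 spaces: chi = (sum chi_i) - (5 - 1).
sum = 6; chi = 6 - 4 = 2

2


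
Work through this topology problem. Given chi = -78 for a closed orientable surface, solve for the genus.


chi = 2 - 2g for closed orientable surfaces.
-78 = 2 - 2g
2g = 2 - (-78) = 80
g = 40

40


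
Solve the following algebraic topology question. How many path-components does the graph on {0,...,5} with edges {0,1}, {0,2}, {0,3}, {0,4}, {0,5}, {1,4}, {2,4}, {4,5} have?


Run DFS/union-find over 6 vertices.
V = 6, E = 8.
Number of components = 1

1


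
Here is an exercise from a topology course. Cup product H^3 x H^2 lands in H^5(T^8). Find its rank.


Cup product: H^p x H^q -> H^{p+q}; here p+q = 3+2 = 5.
rank H^k(T^n) = C(n,k).
C(8,5) = 56

56


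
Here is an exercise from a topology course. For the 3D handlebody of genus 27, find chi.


A genus-g handlebody deformation retracts to a wedge of g circles.
chi(vee_g S^1) = 1 - g.
chi(H_27) = 1 - 27 = -26

-26


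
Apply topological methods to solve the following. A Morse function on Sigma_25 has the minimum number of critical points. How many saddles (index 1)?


A perfect Morse function has m_k = b_k.
For Sigma_25: b_0=1, b_1=2g=50, b_2=1.
Saddles m_1 = 2g = 50

50


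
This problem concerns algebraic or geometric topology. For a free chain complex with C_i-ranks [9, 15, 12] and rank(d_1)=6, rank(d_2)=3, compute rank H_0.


rank H_k = rank(ker d_k) - rank(im d_{k+1}).
rank(ker d_0) = rank(C_0) - rank(d_0) = 9 - 0 = 9.
rank(im d_{0+1}) = 6.
rank H_0 = 9 - 6 = 3

3


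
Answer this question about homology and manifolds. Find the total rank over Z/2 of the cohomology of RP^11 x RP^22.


dim H^*(RP^n; Z/2) = n+1 (one Z/2 in each degree 0..n).
Total Betti number is multiplicative.
Total = (11+1) * (22+1) = 12 * 23 = 276

276


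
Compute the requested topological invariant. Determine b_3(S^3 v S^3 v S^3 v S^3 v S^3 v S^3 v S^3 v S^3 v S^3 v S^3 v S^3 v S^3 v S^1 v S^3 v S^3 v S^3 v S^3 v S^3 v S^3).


For a wedge of spheres, H_k (k>0) is free on one generator per sphere of dimension k.
Spheres of dimension 3: count = 18.
b_3 = 18

18


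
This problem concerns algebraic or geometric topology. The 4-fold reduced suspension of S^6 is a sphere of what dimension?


Each suspension raises dimension by 1: Sigma S^n = S^{n+1}.
Sigma^4 S^6 = S^{6+4} = S^10

10


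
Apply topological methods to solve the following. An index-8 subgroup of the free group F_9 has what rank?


Nielsen-Schreier: an index-n subgroup of F_r is free of rank 1 + n(r-1).
Equivalently: chi(cover) = n*chi(base); chi(vee_r S^1) = 1 - 9 = -8.
chi(E) = 8*(-8) = -64; rank = 1 - chi(E) = 1 - (-64) = 65.
rank = 1 + 8*(9-1) = 1 + 64 = 65

65


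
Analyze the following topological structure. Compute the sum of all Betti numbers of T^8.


b_k(T^8) = C(8,k), so the sum over k is sum_k C(8,k) = 2^8.
Total = 2^8 = 256

256


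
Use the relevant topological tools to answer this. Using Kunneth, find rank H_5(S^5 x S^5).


Each S^d has Poincare polynomial 1 + t^d.
The product S^5 x S^5 has Poincare polynomial prod(1+t^d_i).
Expanding: b_0=1, b_5=2, b_10=1.
b_5 = 2

2


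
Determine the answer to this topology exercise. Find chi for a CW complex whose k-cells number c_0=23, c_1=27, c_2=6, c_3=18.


chi = sum_k (-1)^k c_k.
= (-1)^0*23 + (-1)^1*27 + (-1)^2*6 + (-1)^3*18
= (23) + (-27) + (6) + (-18)
= -16

-16


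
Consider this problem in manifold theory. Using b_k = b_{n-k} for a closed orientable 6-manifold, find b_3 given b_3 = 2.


Poincare duality for closed orientable n-manifolds: b_k = b_{n-k}.
Here n = 6, so b_3 = b_3 = 2

2


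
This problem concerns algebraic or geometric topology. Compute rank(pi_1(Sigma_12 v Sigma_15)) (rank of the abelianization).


For a wedge: H_1(A v B) = H_1(A) + H_1(B).
b_1(Sigma_12) = 24, b_1(Sigma_15) = 30.
b_1 = 24 + 30 = 54

54


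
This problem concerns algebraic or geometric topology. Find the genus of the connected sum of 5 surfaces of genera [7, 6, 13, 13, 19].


Genus is additive under connected sum of orientable surfaces.
g = 7 + 6 + 13 + 13 + 19 = 58

58


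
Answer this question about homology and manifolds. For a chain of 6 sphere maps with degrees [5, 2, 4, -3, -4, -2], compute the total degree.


Degree is multiplicative: deg(composition) = product of degrees.
= (5) * (2) * (4) * (-3) * (-4) * (-2) = -960

-960


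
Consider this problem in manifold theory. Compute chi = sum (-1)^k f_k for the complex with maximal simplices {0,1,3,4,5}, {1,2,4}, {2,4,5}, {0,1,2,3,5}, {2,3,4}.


Enumerate all faces; f-vector: f_0=6, f_1=15, f_2=19, f_3=9, f_4=2.
chi = sum (-1)^k f_k = 3

3


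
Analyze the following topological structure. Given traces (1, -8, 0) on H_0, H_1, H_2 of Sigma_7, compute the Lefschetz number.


L(f) = tr(f_0*) - tr(f_1*) + tr(f_2*).
= 1 - (-8) + (0)
= 9

9


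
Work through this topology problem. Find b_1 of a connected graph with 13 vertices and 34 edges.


For a connected graph: rank(pi_1) = b_1 = E - V + 1 = 1 - chi.
chi = V - E = 13 - 34 = -21.
rank = 1 - (-21) = 34 - 13 + 1 = 22

22


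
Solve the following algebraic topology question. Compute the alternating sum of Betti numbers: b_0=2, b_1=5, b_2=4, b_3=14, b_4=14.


chi = sum_k (-1)^k b_k.
= (2) + (-5) + (4) + (-14) + (14)
= 1

1


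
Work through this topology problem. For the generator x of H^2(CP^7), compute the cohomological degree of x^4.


|x| = 2 in H^*(CP^n).
|x^4| = 4 * |x| = 4 * 2 = 8

8


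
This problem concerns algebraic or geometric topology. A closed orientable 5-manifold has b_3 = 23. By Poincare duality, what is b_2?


Poincare duality for closed orientable n-manifolds: b_k = b_{n-k}.
Here n = 5, so b_2 = b_3 = 23

23


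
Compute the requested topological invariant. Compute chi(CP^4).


CP^4 has one cell in each even dimension 0, 2, ..., 2*4 (4+1 cells total).
All cells are even-dimensional, so chi = number of cells.
chi = 4 + 1 = 5

5


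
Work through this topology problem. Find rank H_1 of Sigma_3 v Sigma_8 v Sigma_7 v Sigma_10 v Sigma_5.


For a wedge X v Y: reduced H_k(X v Y) = H_k(X) + H_k(Y).
Each Sigma_g contributes b_1 = 2g.
b_1 = 6 + 16 + 14 + 20 + 10 = 66

66


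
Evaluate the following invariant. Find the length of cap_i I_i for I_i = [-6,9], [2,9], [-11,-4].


Intersection = [max(a_i), min(b_i)] = [2, -4].
Since 2 > -4, the intersection is empty.
Length = 0

0


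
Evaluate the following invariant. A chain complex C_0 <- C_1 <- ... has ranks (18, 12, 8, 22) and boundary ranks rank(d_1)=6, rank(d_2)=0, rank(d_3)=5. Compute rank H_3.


rank H_k = rank(ker d_k) - rank(im d_{k+1}).
rank(ker d_3) = rank(C_3) - rank(d_3) = 22 - 5 = 17.
rank(im d_{3+1}) = 0.
rank H_3 = 17 - 0 = 17

17


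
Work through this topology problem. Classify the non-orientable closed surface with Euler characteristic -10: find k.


chi = 2 - k for closed non-orientable surfaces with k crosscaps.
-10 = 2 - k
k = 2 - (-10) = 12

12


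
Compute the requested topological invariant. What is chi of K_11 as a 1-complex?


K_11: V = 11, E = C(11,2) = 55.
chi = V - E = 11 - 55 = -44

-44


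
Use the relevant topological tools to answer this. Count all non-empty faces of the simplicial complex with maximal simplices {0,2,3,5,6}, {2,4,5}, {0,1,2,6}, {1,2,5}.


Each maximal simplex on m vertices has 2^m - 1 nonempty faces.
Take the union (dedupe shared faces).
Total distinct faces = 45

45


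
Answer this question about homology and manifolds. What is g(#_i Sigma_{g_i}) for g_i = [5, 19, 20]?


Genus is additive under connected sum of orientable surfaces.
g = 5 + 19 + 20 = 44

44


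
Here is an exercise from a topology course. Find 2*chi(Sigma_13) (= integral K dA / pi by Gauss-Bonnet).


Gauss-Bonnet: integral K dA = 2*pi*chi(M).
chi(Sigma_13) = 2 - 2*13 = -24.
(integral K dA)/pi = 2*chi = 2*(-24) = -48

-48


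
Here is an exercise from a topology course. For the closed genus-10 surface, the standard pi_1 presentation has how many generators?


Standard presentation: pi_1(Sigma_g) = <a_1,b_1,...,a_g,b_g | [a_1,b_1]...[a_g,b_g] = 1>.
Number of generators = 2g = 2*10 = 20

20


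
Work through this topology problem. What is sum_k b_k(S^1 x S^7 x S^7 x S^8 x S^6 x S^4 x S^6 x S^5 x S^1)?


Total Betti number is multiplicative under products.
Each S^d (d>=1) has total Betti number 2.
There are 9 sphere factors.
Total = 2^9 = 512

512


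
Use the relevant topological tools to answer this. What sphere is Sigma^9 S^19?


Each suspension raises dimension by 1: Sigma S^n = S^{n+1}.
Sigma^9 S^19 = S^{19+9} = S^28

28


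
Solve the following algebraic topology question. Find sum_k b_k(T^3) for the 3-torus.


b_k(T^3) = C(3,k), so the sum over k is sum_k C(3,k) = 2^3.
Total = 2^3 = 8

8


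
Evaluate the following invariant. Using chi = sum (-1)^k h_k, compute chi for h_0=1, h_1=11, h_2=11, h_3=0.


Handles of index k contribute (-1)^k to chi (same as CW cells).
chi = (1) + (-11) + (11) + (0) = 1

1


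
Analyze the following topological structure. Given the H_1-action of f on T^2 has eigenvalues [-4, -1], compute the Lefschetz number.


For a torus self-map: L(f) = det(I - A) where A acts on H_1.
L(f) = (1--4) * (1--1) = 5 * 2 = 10

10


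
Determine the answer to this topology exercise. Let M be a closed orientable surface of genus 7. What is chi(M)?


For a closed orientable surface of genus g: chi = 2 - 2g.
Here g = 7.
chi = 2 - 2*7 = 2 - 14 = -12

-12


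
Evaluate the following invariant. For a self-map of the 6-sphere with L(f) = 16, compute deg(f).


L(f) = 1 + (-1)^6 deg(f) on S^6.
16 = 1 + (-1)^6 * deg(f)
(-1)^6 * deg(f) = 15
deg(f) = 15

15


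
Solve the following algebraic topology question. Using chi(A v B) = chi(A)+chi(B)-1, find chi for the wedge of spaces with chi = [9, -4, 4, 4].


chi(A v B) = chi(A) + chi(B) - 1 (one point identified).
For 4 spaces: chi = (sum chi_i) - (4 - 1).
sum = 13; chi = 13 - 3 = 10

10


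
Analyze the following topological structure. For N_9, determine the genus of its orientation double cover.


chi(N_9) = 2 - 9 = -7.
Double cover: chi(Sigma_g) = 2 * chi(N_9) = 2*(-7) = -14.
2 - 2g = -14, so g = (2 - (-14))/2 = 16/2 = 8

8


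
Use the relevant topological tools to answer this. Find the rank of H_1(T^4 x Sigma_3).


pi_1(A x B) = pi_1(A) x pi_1(B); rank of abelianization = b_1.
b_1(T^4) = 4, b_1(Sigma_3) = 2*3 = 6.
b_1(product) = 4 + 6 = 10

10


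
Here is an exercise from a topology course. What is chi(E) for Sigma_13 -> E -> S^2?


chi(S^2) = 2 (n even), chi(Sigma_13) = 2 - 2*13 = -24.
chi(E) = 2 * (-24) = -48

-48


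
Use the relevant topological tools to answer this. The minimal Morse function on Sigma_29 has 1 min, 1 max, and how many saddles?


A perfect Morse function has m_k = b_k.
For Sigma_29: b_0=1, b_1=2g=58, b_2=1.
Saddles m_1 = 2g = 58

58


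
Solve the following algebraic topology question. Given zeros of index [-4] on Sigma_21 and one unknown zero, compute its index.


Poincare-Hopf: sum of indices = chi(M).
chi(Sigma_21) = 2 - 2*21 = -40.
Sum of known indices = -4.
x = chi - (sum known) = -40 - (-4) = -36

-36


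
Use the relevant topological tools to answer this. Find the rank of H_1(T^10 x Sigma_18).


pi_1(A x B) = pi_1(A) x pi_1(B); rank of abelianization = b_1.
b_1(T^10) = 10, b_1(Sigma_18) = 2*18 = 36.
b_1(product) = 10 + 36 = 46

46


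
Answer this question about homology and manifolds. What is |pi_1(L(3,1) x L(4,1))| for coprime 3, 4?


pi_1(X x Y) = pi_1(X) x pi_1(Y).
pi_1(L(3,1)) = Z/3, pi_1(L(4,1)) = Z/4.
|Z/3 x Z/4| = 3 * 4 = 12

12


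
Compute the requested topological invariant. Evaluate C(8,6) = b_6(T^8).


By the Kunneth formula, b_k(T^n) = C(n,k).
b_6(T^8) = C(8,6).
C(8,6) = 8!/(6!*2!) = 28

28


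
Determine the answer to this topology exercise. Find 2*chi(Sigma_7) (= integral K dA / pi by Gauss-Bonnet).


Gauss-Bonnet: integral K dA = 2*pi*chi(M).
chi(Sigma_7) = 2 - 2*7 = -12.
(integral K dA)/pi = 2*chi = 2*(-12) = -24

-24


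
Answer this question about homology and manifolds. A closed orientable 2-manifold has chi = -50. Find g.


chi = 2 - 2g for closed orientable surfaces.
-50 = 2 - 2g
2g = 2 - (-50) = 52
g = 26

26


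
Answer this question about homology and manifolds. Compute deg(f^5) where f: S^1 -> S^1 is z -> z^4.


deg(f) = 4. Degree is multiplicative: deg(f^5) = (deg f)^5.
deg(f^5) = (4)^5 = 1024

1024
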